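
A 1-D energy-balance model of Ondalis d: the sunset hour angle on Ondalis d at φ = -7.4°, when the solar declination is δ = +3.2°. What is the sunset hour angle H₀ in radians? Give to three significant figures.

cos H₀ = −tan φ · tan δ = −tan(-7.4°) × tan(+3.200°) = 0.0073, so H₀ = 1.5635 rad = 89.58°.

H₀ = 1.56 rad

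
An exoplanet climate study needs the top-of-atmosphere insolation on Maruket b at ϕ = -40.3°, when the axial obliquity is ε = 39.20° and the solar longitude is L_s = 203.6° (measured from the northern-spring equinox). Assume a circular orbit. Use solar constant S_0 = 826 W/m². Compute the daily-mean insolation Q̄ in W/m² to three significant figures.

Q̄ ≈ 266 W/m²

Solar declination: sin δ = sin ε · sin L_s = sin 39.20° × sin 203.6° = -0.25303, so δ = -14.657°.
cos h₀ = −tan(-40.3°) tan(-14.657°) = -0.2218, h₀ = 1.7945 rad.
Bracket: h₀ sin ϕ sin δ + cos ϕ cos δ sin h₀ = 1.7945×-0.64679×-0.25303 + 0.76267×0.96746×0.97509 = 0.293683 + 0.719473 = 1.013156.
Q̄ = (S_0/π) × [bracket] = (826/π) × 1.013156 = 266.4 W/m².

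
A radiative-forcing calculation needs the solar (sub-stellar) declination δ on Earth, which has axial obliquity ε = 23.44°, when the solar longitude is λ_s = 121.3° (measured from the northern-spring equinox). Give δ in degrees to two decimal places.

δ = +19.87°

sin δ = sin ε · sin λ_s = sin 23.44° × sin 121.3° = 0.339894.
δ = arcsin(0.339894) = +19.87°.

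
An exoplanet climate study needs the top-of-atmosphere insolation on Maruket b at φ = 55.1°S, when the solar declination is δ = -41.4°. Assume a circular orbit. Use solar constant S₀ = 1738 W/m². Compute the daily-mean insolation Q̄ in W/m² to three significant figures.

cos H₀ = −tan(-55.1°) tan(-41.400°) = -1.2638 ≤ −1 ⇒ polar day, H₀ = π.
Bracket: H₀ sin φ sin δ + cos φ cos δ sin H₀ = 3.1416×-0.82015×-0.66131 + 0.57215×0.75011×0.00000 = 1.703920 + 0.000000 = 1.703920.
Q̄ = (S₀/π) × [bracket] = (1738/π) × 1.703920 = 942.6 W/m².

Q̄ ≈ 943 W/m²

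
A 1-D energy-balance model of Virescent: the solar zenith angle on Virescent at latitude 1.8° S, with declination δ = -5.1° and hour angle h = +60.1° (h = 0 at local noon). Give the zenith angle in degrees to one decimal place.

θ_z = 60.1°

cos θ_z = sin φ sin δ + cos φ cos δ cos h = 0.002792 + 0.496269 = 0.499061.
θ_z = arccos(0.499061) = 60.1°.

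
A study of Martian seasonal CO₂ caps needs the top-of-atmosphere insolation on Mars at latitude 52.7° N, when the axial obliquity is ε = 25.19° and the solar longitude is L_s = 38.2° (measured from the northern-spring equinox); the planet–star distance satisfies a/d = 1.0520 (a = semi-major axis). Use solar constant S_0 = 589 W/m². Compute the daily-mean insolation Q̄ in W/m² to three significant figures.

Q̄ ≈ 197 W/m²

Solar declination: sin δ = sin ε · sin L_s = sin 25.19° × sin 38.2° = 0.26321, so δ = +15.260°.
cos h₀ = −tan(+52.7°) tan(+15.260°) = -0.3581, h₀ = 1.9371 rad.
Bracket: h₀ sin ϕ sin δ + cos ϕ cos δ sin h₀ = 1.9371×0.79547×0.26321 + 0.60599×0.96474×0.93367 = 0.405582 + 0.545845 = 0.951427.
Inverse-square distance factor (a/d)² = 1.0520² = 1.106704.
Q̄ = (S_0/π) × 1.106704 × [bracket] = (589/π) × 1.106704 × 0.951427 = 197.4 W/m².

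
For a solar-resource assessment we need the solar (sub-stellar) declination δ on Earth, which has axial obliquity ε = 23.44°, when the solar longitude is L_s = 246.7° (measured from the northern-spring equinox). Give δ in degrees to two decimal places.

δ = -21.43°

sin δ = sin ε · sin L_s = sin 23.44° × sin 246.7° = -0.365347.
δ = arcsin(-0.365347) = -21.43°.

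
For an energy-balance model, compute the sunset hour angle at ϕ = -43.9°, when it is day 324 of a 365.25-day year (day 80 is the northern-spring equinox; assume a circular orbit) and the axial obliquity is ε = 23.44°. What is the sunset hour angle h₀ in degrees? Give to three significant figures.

h₀ = 111°

Solar longitude: L_s = 360° × (324 − 80)/365.25 = 240.493°.
sin δ = sin 23.44° × sin 240.493° = -0.34619, so δ = -20.255°.
cos h₀ = −tan ϕ · tan δ = −tan(-43.9°) × tan(-20.255°) = -0.3551, so h₀ = 1.9338 rad = 110.80°.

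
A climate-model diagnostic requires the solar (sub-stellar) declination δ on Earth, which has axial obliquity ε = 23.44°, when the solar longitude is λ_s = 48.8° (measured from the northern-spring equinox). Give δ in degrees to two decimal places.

sin δ = sin ε · sin λ_s = sin 23.44° × sin 48.8° = 0.299302.
δ = arcsin(0.299302) = +17.42°.

δ = +17.42°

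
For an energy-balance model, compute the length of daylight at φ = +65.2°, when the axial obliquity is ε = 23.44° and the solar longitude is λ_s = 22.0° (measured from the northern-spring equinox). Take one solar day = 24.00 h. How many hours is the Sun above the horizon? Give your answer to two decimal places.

14.54 h

Solar declination: sin δ = sin ε · sin λ_s = sin 23.44° × sin 22.0° = 0.14901, so δ = +8.570°.
cos H₀ = −tan φ · tan δ = −tan(+65.2°) × tan(+8.570°) = -0.3261, so H₀ = 1.9030 rad = 109.03°.
Daylight = 2H₀/(2π) × 24.00 h = (1.9030/π) × 24.00 = 14.54 h.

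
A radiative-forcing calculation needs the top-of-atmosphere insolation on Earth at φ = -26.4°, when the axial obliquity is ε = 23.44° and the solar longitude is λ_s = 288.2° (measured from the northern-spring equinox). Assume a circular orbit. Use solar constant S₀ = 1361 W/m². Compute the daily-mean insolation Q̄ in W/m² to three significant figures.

Solar declination: sin δ = sin ε · sin λ_s = sin 23.44° × sin 288.2° = -0.37789, so δ = -22.203°.
cos H₀ = −tan(-26.4°) tan(-22.203°) = -0.2026, H₀ = 1.7748 rad.
Bracket: H₀ sin φ sin δ + cos φ cos δ sin H₀ = 1.7748×-0.44464×-0.37789 + 0.89571×0.92585×0.97926 = 0.298211 + 0.812094 = 1.110305.
Q̄ = (S₀/π) × [bracket] = (1361/π) × 1.110305 = 481.0 W/m².

Q̄ ≈ 481 W/m²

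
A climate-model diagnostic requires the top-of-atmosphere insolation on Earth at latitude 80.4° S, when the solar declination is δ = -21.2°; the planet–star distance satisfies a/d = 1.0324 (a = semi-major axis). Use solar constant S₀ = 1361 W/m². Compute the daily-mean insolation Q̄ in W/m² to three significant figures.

cos H₀ = −tan(-80.4°) tan(-21.200°) = -2.2933 ≤ −1 ⇒ polar day, H₀ = π.
Bracket: H₀ sin φ sin δ + cos φ cos δ sin H₀ = 3.1416×-0.98600×-0.36162 + 0.16677×0.93232×0.00000 = 1.120160 + 0.000000 = 1.120160.
Inverse-square distance factor (a/d)² = 1.0324² = 1.065850.
Q̄ = (S₀/π) × 1.065850 × [bracket] = (1361/π) × 1.065850 × 1.120160 = 517.2 W/m².

Q̄ ≈ 517 W/m²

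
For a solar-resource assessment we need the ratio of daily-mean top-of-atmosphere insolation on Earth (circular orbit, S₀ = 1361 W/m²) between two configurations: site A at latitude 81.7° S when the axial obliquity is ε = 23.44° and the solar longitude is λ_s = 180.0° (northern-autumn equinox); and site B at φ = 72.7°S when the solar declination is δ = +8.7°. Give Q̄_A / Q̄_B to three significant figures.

— Configuration A (φ=-81.7°):
Solar declination: sin δ = sin ε · sin λ_s = sin 23.44° × sin 180.0° = 0.00000, so δ = +0.000°.
cos H₀ = −tan(-81.7°) tan(+0.000°) = 0.0000, H₀ = 1.5708 rad.
Bracket: H₀ sin φ sin δ + cos φ cos δ sin H₀ = 1.5708×-0.98953×0.00000 + 0.14436×1.00000×1.00000 = -0.000000 + 0.144360 = 0.144360.
Q̄ = (S₀/π) × [bracket] = (1361/π) × 0.144360 = 62.540 W/m².
— Configuration B (φ=-72.7°):
cos H₀ = −tan(-72.7°) tan(+8.700°) = 0.4913, H₀ = 1.0572 rad.
Bracket: H₀ sin φ sin δ + cos φ cos δ sin H₀ = 1.0572×-0.95476×0.15126 + 0.29737×0.98849×0.87099 = -0.152678 + 0.256025 = 0.103347.
Q̄ = (S₀/π) × [bracket] = (1361/π) × 0.103347 = 44.772 W/m².
Ratio Q̄_A / Q̄_B = 62.540 / 44.772 = 1.397.

Q̄_A / Q̄_B ≈ 1.40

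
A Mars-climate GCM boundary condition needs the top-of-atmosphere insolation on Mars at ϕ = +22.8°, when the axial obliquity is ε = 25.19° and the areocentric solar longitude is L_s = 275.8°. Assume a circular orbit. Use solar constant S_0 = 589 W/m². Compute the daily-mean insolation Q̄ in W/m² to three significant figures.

sin δ = sin 25.19° × sin 275.8° = -0.42344, so δ = -25.052°.
cos h₀ = −tan(+22.8°) tan(-25.052°) = 0.1965, h₀ = 1.3730 rad.
Bracket: h₀ sin ϕ sin δ + cos ϕ cos δ sin h₀ = 1.3730×0.38752×-0.42344 + 0.92186×0.90592×0.98051 = -0.225298 + 0.818855 = 0.593557.
Q̄ = (S_0/π) × [bracket] = (589/π) × 0.593557 = 111.3 W/m².

Q̄ ≈ 111 W/m²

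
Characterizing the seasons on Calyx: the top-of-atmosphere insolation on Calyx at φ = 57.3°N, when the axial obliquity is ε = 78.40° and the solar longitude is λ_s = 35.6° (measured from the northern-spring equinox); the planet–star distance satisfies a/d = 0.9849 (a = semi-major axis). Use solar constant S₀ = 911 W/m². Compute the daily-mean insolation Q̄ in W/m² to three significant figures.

Solar declination: sin δ = sin ε · sin λ_s = sin 78.40° × sin 35.6° = 0.57023, so δ = +34.766°.
cos H₀ = −tan(+57.3°) tan(+34.766°) = -1.0813 ≤ −1 ⇒ polar day, H₀ = π.
Bracket: H₀ sin φ sin δ + cos φ cos δ sin H₀ = 3.1416×0.84151×0.57023 + 0.54024×0.82148×0.00000 = 1.507510 + 0.000000 = 1.507510.
Inverse-square distance factor (a/d)² = 0.9849² = 0.970028.
Q̄ = (S₀/π) × 0.970028 × [bracket] = (911/π) × 0.970028 × 1.507510 = 424.0 W/m².

Q̄ ≈ 424 W/m²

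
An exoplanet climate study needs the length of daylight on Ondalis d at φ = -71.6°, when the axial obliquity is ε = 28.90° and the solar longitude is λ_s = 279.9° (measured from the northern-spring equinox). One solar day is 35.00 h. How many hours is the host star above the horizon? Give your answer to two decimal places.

Solar declination: sin δ = sin ε · sin λ_s = sin 28.90° × sin 279.9° = -0.47609, so δ = -28.430°.
Sunrise equation: cos H₀ = −tan φ · tan δ = -1.6274 ≤ −1, so the host star never sets (polar day) and H₀ = π.
Daylight = 2H₀/(2π) × 35.00 h = (3.1416/π) × 35.00 = 35.00 h.

35.00 h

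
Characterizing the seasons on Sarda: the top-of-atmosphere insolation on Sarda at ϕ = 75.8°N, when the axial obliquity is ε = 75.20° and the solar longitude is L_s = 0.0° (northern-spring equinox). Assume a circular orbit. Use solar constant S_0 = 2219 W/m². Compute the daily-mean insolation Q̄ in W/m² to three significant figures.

Solar declination: sin δ = sin ε · sin L_s = sin 75.20° × sin 0.0° = 0.00000, so δ = +0.000°.
cos h₀ = −tan(+75.8°) tan(+0.000°) = -0.0000, h₀ = 1.5708 rad.
Bracket: h₀ sin ϕ sin δ + cos ϕ cos δ sin h₀ = 1.5708×0.96945×0.00000 + 0.24531×1.00000×1.00000 = 0.000000 + 0.245310 = 0.245310.
Q̄ = (S_0/π) × [bracket] = (2219/π) × 0.245310 = 173.3 W/m².

Q̄ ≈ 173 W/m²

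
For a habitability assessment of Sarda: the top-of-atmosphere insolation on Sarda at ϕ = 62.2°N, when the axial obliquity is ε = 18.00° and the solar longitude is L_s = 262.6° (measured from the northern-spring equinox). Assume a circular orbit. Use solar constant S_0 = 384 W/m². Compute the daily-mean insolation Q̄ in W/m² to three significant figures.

Q̄ ≈ 12.7 W/m²

Solar declination: sin δ = sin ε · sin L_s = sin 18.00° × sin 262.6° = -0.30644, so δ = -17.845°.
cos h₀ = −tan(+62.2°) tan(-17.845°) = 0.6106, h₀ = 0.9140 rad.
Bracket: h₀ sin ϕ sin δ + cos ϕ cos δ sin h₀ = 0.9140×0.88458×-0.30644 + 0.46639×0.95189×0.79194 = -0.247759 + 0.351583 = 0.103824.
Q̄ = (S_0/π) × [bracket] = (384/π) × 0.103824 = 12.69 W/m².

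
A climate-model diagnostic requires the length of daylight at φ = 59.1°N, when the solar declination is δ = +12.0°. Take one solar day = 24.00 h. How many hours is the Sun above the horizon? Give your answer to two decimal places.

cos H₀ = −tan φ · tan δ = −tan(+59.1°) × tan(+12.000°) = -0.3552, so H₀ = 1.9339 rad = 110.80°.
Daylight = 2H₀/(2π) × 24.00 h = (1.9339/π) × 24.00 = 14.77 h.

14.77 h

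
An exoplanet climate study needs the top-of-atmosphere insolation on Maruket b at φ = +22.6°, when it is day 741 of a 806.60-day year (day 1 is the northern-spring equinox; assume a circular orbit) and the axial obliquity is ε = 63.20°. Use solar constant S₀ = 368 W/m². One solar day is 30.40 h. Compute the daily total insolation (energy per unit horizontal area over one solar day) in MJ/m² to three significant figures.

Solar longitude: λ_s = 360° × (741 − 1)/806.60 = 330.275°.
sin δ = sin 63.20° × sin 330.275° = -0.44257, so δ = -26.268°.
cos H₀ = −tan(+22.6°) tan(-26.268°) = 0.2054, H₀ = 1.3639 rad.
Bracket: H₀ sin φ sin δ + cos φ cos δ sin H₀ = 1.3639×0.38430×-0.44257 + 0.92321×0.89673×0.97867 = -0.231972 + 0.810212 = 0.578240.
Q̄ = (S₀/π) × [bracket] = (368/π) × 0.578240 = 67.734 W/m².
Daily total = Q̄ × 30.40 h × 3600 s/h = 67.734 × 30.40 × 3600 / 10⁶ = 7.413 MJ/m².

7.41 MJ/m²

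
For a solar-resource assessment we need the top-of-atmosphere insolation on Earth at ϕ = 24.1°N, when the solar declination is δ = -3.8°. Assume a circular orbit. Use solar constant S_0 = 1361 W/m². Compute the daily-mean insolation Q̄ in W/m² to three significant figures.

cos h₀ = −tan(+24.1°) tan(-3.800°) = 0.0297, h₀ = 1.5411 rad.
Bracket: h₀ sin ϕ sin δ + cos ϕ cos δ sin h₀ = 1.5411×0.40833×-0.06627 + 0.91283×0.99780×0.99956 = -0.041702 + 0.910421 = 0.868719.
Q̄ = (S_0/π) × [bracket] = (1361/π) × 0.868719 = 376.3 W/m².

Q̄ ≈ 376 W/m²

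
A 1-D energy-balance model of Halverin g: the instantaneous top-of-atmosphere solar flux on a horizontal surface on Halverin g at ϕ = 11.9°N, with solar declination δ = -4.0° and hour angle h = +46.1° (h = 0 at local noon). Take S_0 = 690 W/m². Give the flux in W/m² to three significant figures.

457 W/m²

cos θ_z = sin ϕ sin δ + cos ϕ cos δ cos h = -0.014384 + 0.676847 = 0.662463.
Flux = S_0 · cos θ_z = 690 × 0.662463 = 457.1 W/m².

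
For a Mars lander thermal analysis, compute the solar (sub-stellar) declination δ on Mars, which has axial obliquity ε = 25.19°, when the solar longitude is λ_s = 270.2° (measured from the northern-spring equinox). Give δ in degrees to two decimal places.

sin δ = sin ε · sin λ_s = sin 25.19° × sin 270.2° = -0.425619.
δ = arcsin(-0.425619) = -25.19°.

δ = -25.19°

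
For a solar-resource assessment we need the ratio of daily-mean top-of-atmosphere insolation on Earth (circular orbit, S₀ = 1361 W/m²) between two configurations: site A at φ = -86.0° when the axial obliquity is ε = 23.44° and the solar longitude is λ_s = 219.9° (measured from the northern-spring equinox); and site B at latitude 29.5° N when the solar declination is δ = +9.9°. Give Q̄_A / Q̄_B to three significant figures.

— Configuration A (φ=-86.0°):
Solar declination: sin δ = sin ε · sin λ_s = sin 23.44° × sin 219.9° = -0.25516, so δ = -14.783°.
cos H₀ = −tan(-86.0°) tan(-14.783°) = -3.7739 ≤ −1 ⇒ polar day, H₀ = π.
Bracket: H₀ sin φ sin δ + cos φ cos δ sin H₀ = 3.1416×-0.99756×-0.25516 + 0.06976×0.96690×0.00000 = 0.799655 + 0.000000 = 0.799655.
Q̄ = (S₀/π) × [bracket] = (1361/π) × 0.799655 = 346.43 W/m².
— Configuration B (φ=+29.5°):
cos H₀ = −tan(+29.5°) tan(+9.900°) = -0.0987, H₀ = 1.6697 rad.
Bracket: H₀ sin φ sin δ + cos φ cos δ sin H₀ = 1.6697×0.49242×0.17193 + 0.87036×0.98511×0.99511 = 0.141360 + 0.853208 = 0.994568.
Q̄ = (S₀/π) × [bracket] = (1361/π) × 0.994568 = 430.87 W/m².
Ratio Q̄_A / Q̄_B = 346.43 / 430.87 = 0.8040.

Q̄_A / Q̄_B ≈ 0.804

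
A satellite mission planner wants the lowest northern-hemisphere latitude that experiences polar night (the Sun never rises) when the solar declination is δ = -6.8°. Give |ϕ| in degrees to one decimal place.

|ϕ| = 83.2°

Polar night requires cos h₀ = −tan ϕ tan δ ≥ 1, i.e. tan ϕ tan δ ≤ −1.
The boundary is |tan ϕ| · |tan δ| = 1, so |ϕ| = 90° − |δ| = 90° − 6.8° = 83.2° in the northern hemisphere.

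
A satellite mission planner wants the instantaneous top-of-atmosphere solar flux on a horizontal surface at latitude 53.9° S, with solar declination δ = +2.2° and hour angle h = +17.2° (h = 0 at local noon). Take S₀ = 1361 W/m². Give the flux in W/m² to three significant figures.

cos θ_z = sin φ sin δ + cos φ cos δ cos h = -0.031017 + 0.562432 = 0.531415.
Flux = S₀ · cos θ_z = 1361 × 0.531415 = 723.3 W/m².

723 W/m²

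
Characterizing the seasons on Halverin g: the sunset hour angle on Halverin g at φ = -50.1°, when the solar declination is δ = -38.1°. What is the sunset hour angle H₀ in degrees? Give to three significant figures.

H₀ = 160°

cos H₀ = −tan φ · tan δ = −tan(-50.1°) × tan(-38.100°) = -0.9378, so H₀ = 2.7870 rad = 159.68°.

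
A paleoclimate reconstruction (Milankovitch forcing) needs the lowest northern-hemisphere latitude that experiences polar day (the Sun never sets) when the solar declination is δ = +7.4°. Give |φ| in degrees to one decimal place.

Polar day requires cos H₀ = −tan φ tan δ ≤ −1, i.e. tan φ tan δ ≥ 1.
The boundary is |tan φ| · |tan δ| = 1, so |φ| = 90° − |δ| = 90° − 7.4° = 82.6° in the northern hemisphere.

|φ| = 82.6°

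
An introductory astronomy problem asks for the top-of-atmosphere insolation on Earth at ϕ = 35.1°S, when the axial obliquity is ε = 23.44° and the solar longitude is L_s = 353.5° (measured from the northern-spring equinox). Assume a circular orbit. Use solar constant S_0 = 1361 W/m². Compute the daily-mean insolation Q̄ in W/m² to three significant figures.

Q̄ ≈ 372 W/m²

Solar declination: sin δ = sin ε · sin L_s = sin 23.44° × sin 353.5° = -0.04503, so δ = -2.581°.
cos h₀ = −tan(-35.1°) tan(-2.581°) = -0.0317, h₀ = 1.6025 rad.
Bracket: h₀ sin ϕ sin δ + cos ϕ cos δ sin h₀ = 1.6025×-0.57501×-0.04503 + 0.81815×0.99899×0.99950 = 0.041493 + 0.816915 = 0.858408.
Q̄ = (S_0/π) × [bracket] = (1361/π) × 0.858408 = 371.9 W/m².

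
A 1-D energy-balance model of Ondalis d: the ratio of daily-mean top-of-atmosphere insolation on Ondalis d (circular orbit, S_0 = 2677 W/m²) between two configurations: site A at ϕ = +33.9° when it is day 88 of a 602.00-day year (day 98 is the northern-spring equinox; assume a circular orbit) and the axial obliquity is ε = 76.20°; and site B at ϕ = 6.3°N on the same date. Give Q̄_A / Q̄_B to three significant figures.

Q̄_A / Q̄_B ≈ 0.761

— Configuration A (ϕ=+33.9°):
Solar longitude: L_s = 360° × (88 − 98)/602.00 = -5.980°, i.e. -5.980° + 360° = 354.020°.
sin δ = sin 76.20° × sin 354.020° = -0.10118, so δ = -5.807°.
cos h₀ = −tan(+33.9°) tan(-5.807°) = 0.0683, h₀ = 1.5024 rad.
Bracket: h₀ sin ϕ sin δ + cos ϕ cos δ sin h₀ = 1.5024×0.55775×-0.10118 + 0.83001×0.99487×0.99766 = -0.084785 + 0.823820 = 0.739035.
Q̄ = (S_0/π) × [bracket] = (2677/π) × 0.739035 = 629.74 W/m².
— Configuration B (ϕ=+6.3°):
cos h₀ = −tan(+6.3°) tan(-5.807°) = 0.0112, h₀ = 1.5596 rad.
Bracket: h₀ sin ϕ sin δ + cos ϕ cos δ sin h₀ = 1.5596×0.10973×-0.10118 + 0.99396×0.99487×0.99994 = -0.017315 + 0.988802 = 0.971487.
Q̄ = (S_0/π) × [bracket] = (2677/π) × 0.971487 = 827.82 W/m².
Ratio Q̄_A / Q̄_B = 629.74 / 827.82 = 0.7607.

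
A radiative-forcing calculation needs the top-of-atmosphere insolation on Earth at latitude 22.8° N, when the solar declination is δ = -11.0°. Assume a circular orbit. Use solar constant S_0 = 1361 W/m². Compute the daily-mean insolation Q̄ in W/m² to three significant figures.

cos h₀ = −tan(+22.8°) tan(-11.000°) = 0.0817, h₀ = 1.4890 rad.
Bracket: h₀ sin ϕ sin δ + cos ϕ cos δ sin h₀ = 1.4890×0.38752×-0.19081 + 0.92186×0.98163×0.99666 = -0.110101 + 0.901903 = 0.791802.
Q̄ = (S_0/π) × [bracket] = (1361/π) × 0.791802 = 343.0 W/m².

Q̄ ≈ 343 W/m²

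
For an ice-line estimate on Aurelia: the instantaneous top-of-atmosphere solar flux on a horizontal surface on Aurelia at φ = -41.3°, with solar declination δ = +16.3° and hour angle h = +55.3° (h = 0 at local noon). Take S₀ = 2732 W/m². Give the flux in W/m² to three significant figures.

cos θ_z = sin φ sin δ + cos φ cos δ cos h = -0.185240 + 0.410489 = 0.225249.
Flux = S₀ · cos θ_z = 2732 × 0.225249 = 615.4 W/m².

615 W/m²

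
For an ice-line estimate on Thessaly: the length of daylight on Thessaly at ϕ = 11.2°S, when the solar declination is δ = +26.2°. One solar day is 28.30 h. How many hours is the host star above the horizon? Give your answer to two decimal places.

13.27 h

cos h₀ = −tan ϕ · tan δ = −tan(-11.2°) × tan(+26.200°) = 0.0974, so h₀ = 1.4732 rad = 84.41°.
Daylight = 2h₀/(2π) × 28.30 h = (1.4732/π) × 28.30 = 13.27 h.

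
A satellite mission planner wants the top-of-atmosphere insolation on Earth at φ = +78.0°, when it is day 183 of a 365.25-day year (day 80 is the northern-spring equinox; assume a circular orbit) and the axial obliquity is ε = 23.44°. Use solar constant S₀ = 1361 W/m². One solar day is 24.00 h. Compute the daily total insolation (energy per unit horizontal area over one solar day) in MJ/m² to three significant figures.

44.8 MJ/m²

Solar longitude: λ_s = 360° × (183 − 80)/365.25 = 101.520°.
sin δ = sin 23.44° × sin 101.520° = 0.38978, so δ = +22.941°.
cos H₀ = −tan(+78.0°) tan(+22.941°) = -1.9912 ≤ −1 ⇒ polar day, H₀ = π.
Bracket: H₀ sin φ sin δ + cos φ cos δ sin H₀ = 3.1416×0.97815×0.38978 + 0.20791×0.92091×0.00000 = 1.197777 + 0.000000 = 1.197777.
Q̄ = (S₀/π) × [bracket] = (1361/π) × 1.197777 = 518.90 W/m².
Daily total = Q̄ × 24.00 h × 3600 s/h = 518.90 × 24.00 × 3600 / 10⁶ = 44.83 MJ/m².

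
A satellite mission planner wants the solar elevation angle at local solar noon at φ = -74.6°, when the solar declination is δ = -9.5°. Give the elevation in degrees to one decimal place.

At local noon the hour angle is zero, so the zenith angle equals |φ − δ| = |-74.6° − (-9.500°)| = 65.100°.
Elevation = 90° − 65.100° = 24.9°.

24.9°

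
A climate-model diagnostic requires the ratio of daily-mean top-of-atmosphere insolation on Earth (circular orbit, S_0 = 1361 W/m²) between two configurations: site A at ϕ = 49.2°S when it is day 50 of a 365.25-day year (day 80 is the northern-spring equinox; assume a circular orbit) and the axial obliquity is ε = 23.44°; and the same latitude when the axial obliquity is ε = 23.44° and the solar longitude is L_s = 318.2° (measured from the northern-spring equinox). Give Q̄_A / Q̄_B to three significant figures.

Q̄_A / Q̄_B ≈ 0.912

— Configuration A (ϕ=-49.2°):
Solar longitude: L_s = 360° × (50 − 80)/365.25 = -29.569°, i.e. -29.569° + 360° = 330.431°.
sin δ = sin 23.44° × sin 330.431° = -0.19630, so δ = -11.320°.
cos h₀ = −tan(-49.2°) tan(-11.320°) = -0.2319, h₀ = 1.8049 rad.
Bracket: h₀ sin ϕ sin δ + cos ϕ cos δ sin h₀ = 1.8049×-0.75700×-0.19630 + 0.65342×0.98054×0.97273 = 0.268207 + 0.623232 = 0.891439.
Q̄ = (S_0/π) × [bracket] = (1361/π) × 0.891439 = 386.19 W/m².
— Configuration B (ϕ=-49.2°):
Solar declination: sin δ = sin ε · sin L_s = sin 23.44° × sin 318.2° = -0.26514, so δ = -15.375°.
cos h₀ = −tan(-49.2°) tan(-15.375°) = -0.3186, h₀ = 1.8950 rad.
Bracket: h₀ sin ϕ sin δ + cos ϕ cos δ sin h₀ = 1.8950×-0.75700×-0.26514 + 0.65342×0.96421×0.94790 = 0.380347 + 0.597209 = 0.977556.
Q̄ = (S_0/π) × [bracket] = (1361/π) × 0.977556 = 423.50 W/m².
Ratio Q̄_A / Q̄_B = 386.19 / 423.50 = 0.9119.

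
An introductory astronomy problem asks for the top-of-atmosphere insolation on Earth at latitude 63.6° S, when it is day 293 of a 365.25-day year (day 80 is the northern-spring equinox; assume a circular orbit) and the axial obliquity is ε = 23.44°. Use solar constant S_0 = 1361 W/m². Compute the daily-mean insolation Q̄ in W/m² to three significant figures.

Q̄ ≈ 326 W/m²

Solar longitude: L_s = 360° × (293 − 80)/365.25 = 209.938°.
sin δ = sin 23.44° × sin 209.938° = -0.19852, so δ = -11.451°.
cos h₀ = −tan(-63.6°) tan(-11.451°) = -0.4080, h₀ = 1.9911 rad.
Bracket: h₀ sin ϕ sin δ + cos ϕ cos δ sin h₀ = 1.9911×-0.89571×-0.19852 + 0.44464×0.98010×0.91296 = 0.354050 + 0.397860 = 0.751910.
Q̄ = (S_0/π) × [bracket] = (1361/π) × 0.751910 = 325.7 W/m².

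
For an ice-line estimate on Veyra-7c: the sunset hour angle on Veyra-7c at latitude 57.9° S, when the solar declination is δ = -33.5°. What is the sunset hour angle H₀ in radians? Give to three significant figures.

H₀ = 3.14 rad

Sunrise equation: cos H₀ = −tan φ · tan δ = -1.0551 ≤ −1, so the host star never sets (polar day) and H₀ = π.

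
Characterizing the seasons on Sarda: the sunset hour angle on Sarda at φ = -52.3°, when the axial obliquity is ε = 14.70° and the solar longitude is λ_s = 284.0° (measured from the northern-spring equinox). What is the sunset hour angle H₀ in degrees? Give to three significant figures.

H₀ = 109°

Solar declination: sin δ = sin ε · sin λ_s = sin 14.70° × sin 284.0° = -0.24622, so δ = -14.254°.
cos H₀ = −tan φ · tan δ = −tan(-52.3°) × tan(-14.254°) = -0.3287, so H₀ = 1.9057 rad = 109.19°.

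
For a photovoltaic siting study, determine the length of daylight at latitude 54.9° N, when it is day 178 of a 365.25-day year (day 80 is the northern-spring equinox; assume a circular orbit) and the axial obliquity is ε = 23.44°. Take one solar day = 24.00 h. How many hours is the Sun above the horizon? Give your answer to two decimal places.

Solar longitude: L_s = 360° × (178 − 80)/365.25 = 96.591°.
sin δ = sin 23.44° × sin 96.591° = 0.39516, so δ = +23.276°.
cos h₀ = −tan ϕ · tan δ = −tan(+54.9°) × tan(+23.276°) = -0.6121, so h₀ = 2.2295 rad = 127.74°.
Daylight = 2h₀/(2π) × 24.00 h = (2.2295/π) × 24.00 = 17.03 h.

17.03 h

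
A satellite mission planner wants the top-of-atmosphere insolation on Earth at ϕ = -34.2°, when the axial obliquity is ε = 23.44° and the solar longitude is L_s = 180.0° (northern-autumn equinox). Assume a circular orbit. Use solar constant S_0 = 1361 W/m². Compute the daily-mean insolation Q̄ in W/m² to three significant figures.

Q̄ ≈ 358 W/m²

Solar declination: sin δ = sin ε · sin L_s = sin 23.44° × sin 180.0° = 0.00000, so δ = +0.000°.
cos h₀ = −tan(-34.2°) tan(+0.000°) = 0.0000, h₀ = 1.5708 rad.
Bracket: h₀ sin ϕ sin δ + cos ϕ cos δ sin h₀ = 1.5708×-0.56208×0.00000 + 0.82708×1.00000×1.00000 = -0.000000 + 0.827080 = 0.827080.
Q̄ = (S_0/π) × [bracket] = (1361/π) × 0.827080 = 358.3 W/m².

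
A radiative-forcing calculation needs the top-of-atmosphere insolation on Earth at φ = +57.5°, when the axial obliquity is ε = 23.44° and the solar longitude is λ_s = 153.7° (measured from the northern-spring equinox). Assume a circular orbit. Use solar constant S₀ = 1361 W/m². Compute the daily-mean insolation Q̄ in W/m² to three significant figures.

Solar declination: sin δ = sin ε · sin λ_s = sin 23.44° × sin 153.7° = 0.17625, so δ = +10.151°.
cos H₀ = −tan(+57.5°) tan(+10.151°) = -0.2811, H₀ = 1.8557 rad.
Bracket: H₀ sin φ sin δ + cos φ cos δ sin H₀ = 1.8557×0.84339×0.17625 + 0.53730×0.98435×0.95969 = 0.275845 + 0.507572 = 0.783417.
Q̄ = (S₀/π) × [bracket] = (1361/π) × 0.783417 = 339.4 W/m².

Q̄ ≈ 339 W/m²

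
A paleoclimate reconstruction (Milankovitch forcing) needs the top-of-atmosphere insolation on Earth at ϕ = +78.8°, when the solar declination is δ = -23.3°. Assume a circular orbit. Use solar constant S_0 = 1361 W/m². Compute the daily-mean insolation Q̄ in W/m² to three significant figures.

Q̄ ≈ 0.00 W/m²

cos h₀ = −tan(+78.8°) tan(-23.300°) = 2.1750 ≥ 1 ⇒ polar night, h₀ = 0 and Q̄ = 0.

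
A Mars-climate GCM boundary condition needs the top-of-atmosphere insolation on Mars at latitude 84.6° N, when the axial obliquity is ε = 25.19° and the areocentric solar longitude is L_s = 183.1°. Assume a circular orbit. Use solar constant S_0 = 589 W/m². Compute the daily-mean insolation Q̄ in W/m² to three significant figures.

sin δ = sin 25.19° × sin 183.1° = -0.02302, so δ = -1.319°.
cos h₀ = −tan(+84.6°) tan(-1.319°) = 0.2436, h₀ = 1.3248 rad.
Bracket: h₀ sin ϕ sin δ + cos ϕ cos δ sin h₀ = 1.3248×0.99556×-0.02302 + 0.09411×0.99974×0.96989 = -0.030361 + 0.091253 = 0.060892.
Q̄ = (S_0/π) × [bracket] = (589/π) × 0.060892 = 11.42 W/m².

Q̄ ≈ 11.4 W/m²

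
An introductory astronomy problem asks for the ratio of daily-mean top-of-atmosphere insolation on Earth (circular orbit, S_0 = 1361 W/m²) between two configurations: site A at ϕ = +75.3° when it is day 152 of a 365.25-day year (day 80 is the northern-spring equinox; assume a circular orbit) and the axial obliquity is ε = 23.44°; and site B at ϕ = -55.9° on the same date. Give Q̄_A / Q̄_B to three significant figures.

— Configuration A (ϕ=+75.3°):
Solar longitude: L_s = 360° × (152 − 80)/365.25 = 70.965°.
sin δ = sin 23.44° × sin 70.965° = 0.37604, so δ = +22.088°.
cos h₀ = −tan(+75.3°) tan(+22.088°) = -1.5469 ≤ −1 ⇒ polar day, h₀ = π.
Bracket: h₀ sin ϕ sin δ + cos ϕ cos δ sin h₀ = 3.1416×0.96727×0.37604 + 0.25376×0.92660×0.00000 = 1.142701 + 0.000000 = 1.142701.
Q̄ = (S_0/π) × [bracket] = (1361/π) × 1.142701 = 495.04 W/m².
— Configuration B (ϕ=-55.9°):
cos h₀ = −tan(-55.9°) tan(+22.088°) = 0.5994, h₀ = 0.9280 rad.
Bracket: h₀ sin ϕ sin δ + cos ϕ cos δ sin h₀ = 0.9280×-0.82806×0.37604 + 0.56064×0.92660×0.80045 = -0.288964 + 0.415825 = 0.126861.
Q̄ = (S_0/π) × [bracket] = (1361/π) × 0.126861 = 54.959 W/m².
Ratio Q̄_A / Q̄_B = 495.04 / 54.959 = 9.007.

Q̄_A / Q̄_B ≈ 9.01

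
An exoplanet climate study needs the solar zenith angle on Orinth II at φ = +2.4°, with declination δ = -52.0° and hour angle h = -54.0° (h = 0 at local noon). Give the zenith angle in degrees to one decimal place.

cos θ_z = sin φ sin δ + cos φ cos δ cos h = -0.032998 + 0.361559 = 0.328561.
θ_z = arccos(0.328561) = 70.8°.

θ_z = 70.8°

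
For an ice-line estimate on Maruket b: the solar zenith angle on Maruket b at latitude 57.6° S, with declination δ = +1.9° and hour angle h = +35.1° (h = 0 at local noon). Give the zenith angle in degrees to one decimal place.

cos θ_z = sin φ sin δ + cos φ cos δ cos h = -0.027994 + 0.438146 = 0.410152.
θ_z = arccos(0.410152) = 65.8°.

θ_z = 65.8°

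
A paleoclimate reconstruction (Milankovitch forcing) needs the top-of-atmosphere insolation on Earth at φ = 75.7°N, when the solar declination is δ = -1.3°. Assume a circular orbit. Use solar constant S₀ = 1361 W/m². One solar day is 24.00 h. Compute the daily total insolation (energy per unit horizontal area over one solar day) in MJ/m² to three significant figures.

7.99 MJ/m²

cos H₀ = −tan(+75.7°) tan(-1.300°) = 0.0890, H₀ = 1.4816 rad.
Bracket: H₀ sin φ sin δ + cos φ cos δ sin H₀ = 1.4816×0.96902×-0.02269 + 0.24700×0.99974×0.99603 = -0.032576 + 0.245955 = 0.213379.
Q̄ = (S₀/π) × [bracket] = (1361/π) × 0.213379 = 92.440 W/m².
Daily total = Q̄ × 24.00 h × 3600 s/h = 92.440 × 24.00 × 3600 / 10⁶ = 7.987 MJ/m².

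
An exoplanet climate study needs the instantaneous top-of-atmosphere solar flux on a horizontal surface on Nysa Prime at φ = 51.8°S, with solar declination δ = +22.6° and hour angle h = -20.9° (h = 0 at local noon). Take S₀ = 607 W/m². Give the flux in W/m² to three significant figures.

140 W/m²

cos θ_z = sin φ sin δ + cos φ cos δ cos h = -0.302001 + 0.533357 = 0.231356.
Flux = S₀ · cos θ_z = 607 × 0.231356 = 140.4 W/m².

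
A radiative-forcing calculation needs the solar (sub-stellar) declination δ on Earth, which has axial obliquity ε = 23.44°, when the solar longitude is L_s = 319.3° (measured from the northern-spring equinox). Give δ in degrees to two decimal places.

δ = -15.03°

sin δ = sin ε · sin L_s = sin 23.44° × sin 319.3° = -0.259397.
δ = arcsin(-0.259397) = -15.03°.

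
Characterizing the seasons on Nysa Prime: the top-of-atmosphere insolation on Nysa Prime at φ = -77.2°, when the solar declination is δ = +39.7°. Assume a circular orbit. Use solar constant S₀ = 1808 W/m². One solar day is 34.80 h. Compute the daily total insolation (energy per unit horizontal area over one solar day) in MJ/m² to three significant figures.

0.00 MJ/m²

cos H₀ = −tan(-77.2°) tan(+39.700°) = 3.6542 ≥ 1 ⇒ polar night, H₀ = 0 and Q̄ = 0.
Daily total = Q̄ × 34.80 h × 3600 s/h = 0.00 MJ/m².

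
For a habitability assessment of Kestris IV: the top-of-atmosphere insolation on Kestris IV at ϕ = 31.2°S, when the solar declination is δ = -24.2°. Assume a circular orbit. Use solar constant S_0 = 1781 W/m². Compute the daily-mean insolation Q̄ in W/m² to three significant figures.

Q̄ ≈ 648 W/m²

cos h₀ = −tan(-31.2°) tan(-24.200°) = -0.2722, h₀ = 1.8465 rad.
Bracket: h₀ sin ϕ sin δ + cos ϕ cos δ sin h₀ = 1.8465×-0.51803×-0.40992 + 0.85536×0.91212×0.96225 = 0.392106 + 0.750739 = 1.142845.
Q̄ = (S_0/π) × [bracket] = (1781/π) × 1.142845 = 647.9 W/m².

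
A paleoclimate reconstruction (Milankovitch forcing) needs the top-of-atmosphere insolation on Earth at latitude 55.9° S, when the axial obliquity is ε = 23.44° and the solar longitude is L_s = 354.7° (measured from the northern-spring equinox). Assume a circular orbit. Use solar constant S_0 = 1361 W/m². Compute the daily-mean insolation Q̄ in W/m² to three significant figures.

Solar declination: sin δ = sin ε · sin L_s = sin 23.44° × sin 354.7° = -0.03674, so δ = -2.106°.
cos h₀ = −tan(-55.9°) tan(-2.106°) = -0.0543, h₀ = 1.6251 rad.
Bracket: h₀ sin ϕ sin δ + cos ϕ cos δ sin h₀ = 1.6251×-0.82806×-0.03674 + 0.56064×0.99932×0.99852 = 0.049440 + 0.559430 = 0.608870.
Q̄ = (S_0/π) × [bracket] = (1361/π) × 0.608870 = 263.8 W/m².

Q̄ ≈ 264 W/m²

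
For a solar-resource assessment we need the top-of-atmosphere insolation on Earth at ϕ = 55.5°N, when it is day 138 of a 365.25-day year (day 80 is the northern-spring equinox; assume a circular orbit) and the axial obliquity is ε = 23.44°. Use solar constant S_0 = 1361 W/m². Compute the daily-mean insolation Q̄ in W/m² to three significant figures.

Q̄ ≈ 450 W/m²

Solar longitude: L_s = 360° × (138 − 80)/365.25 = 57.166°.
sin δ = sin 23.44° × sin 57.166° = 0.33424, so δ = +19.526°.
cos h₀ = −tan(+55.5°) tan(+19.526°) = -0.5160, h₀ = 2.1130 rad.
Bracket: h₀ sin ϕ sin δ + cos ϕ cos δ sin h₀ = 2.1130×0.82413×0.33424 + 0.56641×0.94249×0.85659 = 0.582041 + 0.457278 = 1.039319.
Q̄ = (S_0/π) × [bracket] = (1361/π) × 1.039319 = 450.3 W/m².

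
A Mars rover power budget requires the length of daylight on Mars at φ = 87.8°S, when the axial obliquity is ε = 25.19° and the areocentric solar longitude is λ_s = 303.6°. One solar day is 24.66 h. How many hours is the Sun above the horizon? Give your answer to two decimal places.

sin δ = sin 25.19° × sin 303.6° = -0.35451, so δ = -20.763°.
Sunrise equation: cos H₀ = −tan φ · tan δ = -9.8691 ≤ −1, so the Sun never sets (polar day) and H₀ = π.
Daylight = 2H₀/(2π) × 24.66 h = (3.1416/π) × 24.66 = 24.66 h.

24.66 h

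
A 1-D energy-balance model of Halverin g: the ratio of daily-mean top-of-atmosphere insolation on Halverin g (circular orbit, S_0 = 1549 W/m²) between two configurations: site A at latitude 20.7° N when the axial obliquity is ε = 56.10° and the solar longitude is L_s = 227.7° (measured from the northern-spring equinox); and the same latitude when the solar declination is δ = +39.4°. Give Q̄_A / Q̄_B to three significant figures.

— Configuration A (ϕ=+20.7°):
Solar declination: sin δ = sin ε · sin L_s = sin 56.10° × sin 227.7° = -0.61390, so δ = -37.872°.
cos h₀ = −tan(+20.7°) tan(-37.872°) = 0.2939, h₀ = 1.2725 rad.
Bracket: h₀ sin ϕ sin δ + cos ϕ cos δ sin h₀ = 1.2725×0.35347×-0.61390 + 0.93544×0.78938×0.95585 = -0.276126 + 0.705816 = 0.429690.
Q̄ = (S_0/π) × [bracket] = (1549/π) × 0.429690 = 211.86 W/m².
— Configuration B (ϕ=+20.7°):
cos h₀ = −tan(+20.7°) tan(+39.400°) = -0.3104, h₀ = 1.8864 rad.
Bracket: h₀ sin ϕ sin δ + cos ϕ cos δ sin h₀ = 1.8864×0.35347×0.63473 + 0.93544×0.77273×0.95061 = 0.423229 + 0.687141 = 1.110370.
Q̄ = (S_0/π) × [bracket] = (1549/π) × 1.110370 = 547.48 W/m².
Ratio Q̄_A / Q̄_B = 211.86 / 547.48 = 0.3870.

Q̄_A / Q̄_B ≈ 0.387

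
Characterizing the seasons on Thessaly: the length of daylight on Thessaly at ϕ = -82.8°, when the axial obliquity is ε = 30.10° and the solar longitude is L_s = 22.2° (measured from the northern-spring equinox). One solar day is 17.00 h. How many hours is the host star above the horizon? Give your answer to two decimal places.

Solar declination: sin δ = sin ε · sin L_s = sin 30.10° × sin 22.2° = 0.18949, so δ = +10.923°.
cos h₀ = −tan ϕ · tan δ = 1.5277 ≥ 1, so the host star never rises (polar night) and h₀ = 0.
Daylight = 2h₀/(2π) × 17.00 h = (0.0000/π) × 17.00 = 0.00 h.

0.00 h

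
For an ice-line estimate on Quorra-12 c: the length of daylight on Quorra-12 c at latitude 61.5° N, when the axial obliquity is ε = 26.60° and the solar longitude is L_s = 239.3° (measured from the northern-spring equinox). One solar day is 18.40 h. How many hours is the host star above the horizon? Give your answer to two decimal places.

Solar declination: sin δ = sin ε · sin L_s = sin 26.60° × sin 239.3° = -0.38501, so δ = -22.644°.
cos h₀ = −tan ϕ · tan δ = −tan(+61.5°) × tan(-22.644°) = 0.7683, so h₀ = 0.6946 rad = 39.80°.
Daylight = 2h₀/(2π) × 18.40 h = (0.6946/π) × 18.40 = 4.07 h.

4.07 h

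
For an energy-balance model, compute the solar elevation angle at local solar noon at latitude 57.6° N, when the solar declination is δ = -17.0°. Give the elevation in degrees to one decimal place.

15.4°

At local noon the hour angle is zero, so the zenith angle equals |ϕ − δ| = |+57.6° − (-17.000°)| = 74.600°.
Elevation = 90° − 74.600° = 15.4°.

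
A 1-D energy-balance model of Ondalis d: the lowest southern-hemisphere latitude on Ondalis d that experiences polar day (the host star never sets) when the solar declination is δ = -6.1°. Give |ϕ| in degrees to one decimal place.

|ϕ| = 83.9°

Polar day requires cos h₀ = −tan ϕ tan δ ≤ −1, i.e. tan ϕ tan δ ≥ 1.
The boundary is |tan ϕ| · |tan δ| = 1, so |ϕ| = 90° − |δ| = 90° − 6.1° = 83.9° in the southern hemisphere.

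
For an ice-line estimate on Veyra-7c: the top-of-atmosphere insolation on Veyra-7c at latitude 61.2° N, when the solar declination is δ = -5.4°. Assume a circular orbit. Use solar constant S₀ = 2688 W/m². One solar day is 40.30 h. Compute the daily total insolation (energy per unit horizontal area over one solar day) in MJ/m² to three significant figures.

cos H₀ = −tan(+61.2°) tan(-5.400°) = 0.1719, H₀ = 1.3980 rad.
Bracket: H₀ sin φ sin δ + cos φ cos δ sin H₀ = 1.3980×0.87631×-0.09411 + 0.48175×0.99556×0.98511 = -0.115292 + 0.472470 = 0.357178.
Q̄ = (S₀/π) × [bracket] = (2688/π) × 0.357178 = 305.61 W/m².
Daily total = Q̄ × 40.30 h × 3600 s/h = 305.61 × 40.30 × 3600 / 10⁶ = 44.34 MJ/m².

44.3 MJ/m²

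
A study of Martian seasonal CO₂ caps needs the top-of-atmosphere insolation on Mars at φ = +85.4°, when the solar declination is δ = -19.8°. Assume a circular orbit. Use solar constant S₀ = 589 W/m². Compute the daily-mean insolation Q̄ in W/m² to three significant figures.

cos H₀ = −tan(+85.4°) tan(-19.800°) = 4.4747 ≥ 1 ⇒ polar night, H₀ = 0 and Q̄ = 0.

Q̄ ≈ 0.00 W/m²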